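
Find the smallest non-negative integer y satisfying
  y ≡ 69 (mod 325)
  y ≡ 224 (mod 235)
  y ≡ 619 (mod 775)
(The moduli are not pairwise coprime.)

gcd(325, 235) = 5 and 5 | (224 − 69), so the pair is consistent; merging gives y ≡ 6569 (mod 15275), where 15275 = lcm(325, 235).
gcd(15275, 775) = 25 and 25 | (619 − 6569), so the pair is consistent; merging gives y ≡ 357894 (mod 473525), where 473525 = lcm(15275, 775).
The solution is unique modulo lcm(325, 235, 775) = 473525.

357894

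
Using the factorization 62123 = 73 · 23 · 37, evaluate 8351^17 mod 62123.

Mod 73: 8351 ≡ 29; 29^17 ≡ 62 (mod 73).
Mod 23: 8351 ≡ 2; 2^17 ≡ 18 (mod 23).
Mod 37: 8351 ≡ 26; 26^17 ≡ 10 (mod 37).
Combine by CRT: x ≡ 62 (mod 73), x ≡ 18 (mod 23), x ≡ 10 (mod 37) ⇒ x ≡ 22765 (mod 62123).

22765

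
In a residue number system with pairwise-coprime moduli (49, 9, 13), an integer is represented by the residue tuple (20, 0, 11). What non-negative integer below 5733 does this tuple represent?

Combine the congruences pairwise.
From x ≡ 20 (mod 49) write x = 20 + 49t. Substituting into x ≡ 0 (mod 9) gives 49t ≡ 7 (mod 9), and since 4⁻¹ ≡ 7 (mod 9), t ≡ 4. Hence x ≡ 20 + 49·4 = 216 (mod 441).
From x ≡ 216 (mod 441) write x = 216 + 441t. Substituting into x ≡ 11 (mod 13) gives 441t ≡ 3 (mod 13), and since 12⁻¹ ≡ 12 (mod 13), t ≡ 10. Hence x ≡ 216 + 441·10 = 4626 (mod 5733).

4626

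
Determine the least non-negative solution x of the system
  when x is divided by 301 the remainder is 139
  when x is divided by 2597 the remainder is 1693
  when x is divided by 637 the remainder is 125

526287

gcd(301, 2597) = 7 and 7 | (1693 − 139), so the pair is consistent; merging gives x ≡ 79603 (mod 111671), where 111671 = lcm(301, 2597).
gcd(111671, 637) = 49 and 49 | (125 − 79603), so the pair is consistent; merging gives x ≡ 526287 (mod 1451723), where 1451723 = lcm(111671, 637).
The solution is unique modulo lcm(301, 2597, 637) = 1451723.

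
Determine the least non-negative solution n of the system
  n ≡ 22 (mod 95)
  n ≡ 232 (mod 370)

972

gcd(95, 370) = 5 and 5 | (232 − 22), so the pair is consistent; merging gives n ≡ 972 (mod 7030), where 7030 = lcm(95, 370).
The solution is unique modulo lcm(95, 370) = 7030.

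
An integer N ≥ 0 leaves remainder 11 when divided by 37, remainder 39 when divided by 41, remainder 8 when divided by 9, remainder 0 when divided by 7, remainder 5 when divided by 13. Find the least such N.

The moduli are pairwise coprime; M = 37·41·9·7·13 = 1242423.
M/37 = 33579; 33579 ≡ 20 (mod 37); 20·13 ≡ 1, so inverse 13.
M/41 = 30303; 30303 ≡ 4 (mod 41); 4·31 ≡ 1, so inverse 31.
M/9 = 138047; 138047 ≡ 5 (mod 9); 5·2 ≡ 1, so inverse 2.
M/7 = 177489; 177489 ≡ 4 (mod 7); 4·2 ≡ 1, so inverse 2.
M/13 = 95571; 95571 ≡ 8 (mod 13); 8·5 ≡ 1, so inverse 5.
N ≡ 11·33579·13 + 39·30303·31 + 8·138047·2 + 0·177489·2 + 5·95571·5 = 46036151.
46036151 mod 1242423 = 66500.

66500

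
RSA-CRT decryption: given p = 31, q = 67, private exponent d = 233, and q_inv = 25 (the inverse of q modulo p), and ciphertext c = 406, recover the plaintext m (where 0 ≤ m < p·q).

d_p = d mod (p−1) = 233 mod 30 = 23; d_q = d mod (q−1) = 35.
m₁ = c^(d_p) mod p: c ≡ 3 (mod 31), and 3^23 mod 31 = 11.
m₂ = c^(d_q) mod q: c ≡ 4 (mod 67), and 4^35 mod 67 = 16.
h = q_inv·(m₁ − m₂) mod p = 25·(11 − 16) mod 31 = 30.
m = m₂ + h·q = 16 + 30·67 = 2026.

2026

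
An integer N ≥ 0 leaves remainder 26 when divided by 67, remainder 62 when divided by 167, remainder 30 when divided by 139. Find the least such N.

The moduli are pairwise coprime; M = 67·167·139 = 1555271.
M/67 = 23213; 23213 ≡ 31 (mod 67); 31·13 ≡ 1, so inverse 13.
M/167 = 9313; 9313 ≡ 128 (mod 167); 128·137 ≡ 1, so inverse 137.
M/139 = 11189; 11189 ≡ 69 (mod 139); 69·137 ≡ 1, so inverse 137.
N ≡ 26·23213·13 + 62·9313·137 + 30·11189·137 = 132937406.
132937406 mod 1555271 = 739371.

739371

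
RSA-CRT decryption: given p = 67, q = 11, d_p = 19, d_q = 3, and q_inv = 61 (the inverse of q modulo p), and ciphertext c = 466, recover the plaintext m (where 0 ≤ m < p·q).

196

m₁ = c^(d_p) mod p: c ≡ 64 (mod 67), and 64^19 mod 67 = 62.
m₂ = c^(d_q) mod q: c ≡ 4 (mod 11), and 4^3 mod 11 = 9.
h = q_inv·(m₁ − m₂) mod p = 61·(62 − 9) mod 67 = 17.
m = m₂ + h·q = 9 + 17·11 = 196.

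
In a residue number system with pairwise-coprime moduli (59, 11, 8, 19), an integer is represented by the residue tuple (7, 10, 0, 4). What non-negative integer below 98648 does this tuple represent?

82312

The moduli are pairwise coprime; N = 59·11·8·19 = 98648.
N/59 = 1672; 1672 ≡ 20 (mod 59); 20·3 ≡ 1, so inverse 3.
N/11 = 8968; 8968 ≡ 3 (mod 11); 3·4 ≡ 1, so inverse 4.
N/8 = 12331; 12331 ≡ 3 (mod 8); 3·3 ≡ 1, so inverse 3.
N/19 = 5192; 5192 ≡ 5 (mod 19); 5·4 ≡ 1, so inverse 4.
x ≡ 7·1672·3 + 10·8968·4 + 0·12331·3 + 4·5192·4 = 476904.
476904 mod 98648 = 82312.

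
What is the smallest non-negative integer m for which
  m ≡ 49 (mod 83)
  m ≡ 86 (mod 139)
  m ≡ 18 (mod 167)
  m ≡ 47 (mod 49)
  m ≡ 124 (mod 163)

6895478448

Combine the congruences pairwise.
From m ≡ 49 (mod 83) write m = 49 + 83t. Substituting into m ≡ 86 (mod 139) gives 83t ≡ 37 (mod 139), and since 83⁻¹ ≡ 67 (mod 139), t ≡ 116. Hence m ≡ 49 + 83·116 = 9677 (mod 11537).
From m ≡ 9677 (mod 11537) write m = 9677 + 11537t. Substituting into m ≡ 18 (mod 167) gives 11537t ≡ 27 (mod 167), and since 14⁻¹ ≡ 12 (mod 167), t ≡ 157. Hence m ≡ 9677 + 11537·157 = 1820986 (mod 1926679).
From m ≡ 1820986 (mod 1926679) write m = 1820986 + 1926679t. Substituting into m ≡ 47 (mod 49) gives 1926679t ≡ 48 (mod 49), and since 48⁻¹ ≡ 48 (mod 49), t ≡ 1. Hence m ≡ 1820986 + 1926679·1 = 3747665 (mod 94407271).
From m ≡ 3747665 (mod 94407271) write m = 3747665 + 94407271t. Substituting into m ≡ 124 (mod 163) gives 94407271t ≡ 155 (mod 163), and since 116⁻¹ ≡ 52 (mod 163), t ≡ 73. Hence m ≡ 3747665 + 94407271·73 = 6895478448 (mod 15388385173).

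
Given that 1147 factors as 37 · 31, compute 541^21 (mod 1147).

783

Mod 37: 541 ≡ 23; 23^21 ≡ 6 (mod 37).
Mod 31: 541 ≡ 14; 14^21 ≡ 8 (mod 31).
Combine by CRT: x ≡ 6 (mod 37), x ≡ 8 (mod 31) ⇒ x ≡ 783 (mod 1147).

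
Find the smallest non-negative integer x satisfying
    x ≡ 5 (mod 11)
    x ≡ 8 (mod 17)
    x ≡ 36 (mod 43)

4207

The moduli are pairwise coprime; N = 11·17·43 = 8041.
N/11 = 731; 731 ≡ 5 (mod 11); 5·9 ≡ 1, so inverse 9.
N/17 = 473; 473 ≡ 14 (mod 17); 14·11 ≡ 1, so inverse 11.
N/43 = 187; 187 ≡ 15 (mod 43); 15·23 ≡ 1, so inverse 23.
x ≡ 5·731·9 + 8·473·11 + 36·187·23 = 229355.
229355 mod 8041 = 4207.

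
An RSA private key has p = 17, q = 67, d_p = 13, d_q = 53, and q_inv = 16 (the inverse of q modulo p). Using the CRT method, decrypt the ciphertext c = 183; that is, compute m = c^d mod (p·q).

557

m₁ = c^(d_p) mod p: c ≡ 13 (mod 17), and 13^13 mod 17 = 13.
m₂ = c^(d_q) mod q: c ≡ 49 (mod 67), and 49^53 mod 67 = 21.
h = q_inv·(m₁ − m₂) mod p = 16·(13 − 21) mod 17 = 8.
m = m₂ + h·q = 21 + 8·67 = 557.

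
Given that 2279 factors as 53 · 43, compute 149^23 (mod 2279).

Mod 53: 149 ≡ 43; 43^23 ≡ 38 (mod 53).
Mod 43: 149 ≡ 20; 20^23 ≡ 30 (mod 43).
Combine by CRT: x ≡ 38 (mod 53), x ≡ 30 (mod 43) ⇒ x ≡ 1363 (mod 2279).

1363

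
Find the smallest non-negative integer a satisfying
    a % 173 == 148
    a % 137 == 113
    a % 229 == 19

4926496

The moduli are pairwise coprime; N = 173·137·229 = 5427529.
N/173 = 31373; 31373 ≡ 60 (mod 173); 60·124 ≡ 1, so inverse 124.
N/137 = 39617; 39617 ≡ 24 (mod 137); 24·40 ≡ 1, so inverse 40.
N/229 = 23701; 23701 ≡ 114 (mod 229); 114·227 ≡ 1, so inverse 227.
a ≡ 148·31373·124 + 113·39617·40 + 19·23701·227 = 857048549.
857048549 mod 5427529 = 4926496.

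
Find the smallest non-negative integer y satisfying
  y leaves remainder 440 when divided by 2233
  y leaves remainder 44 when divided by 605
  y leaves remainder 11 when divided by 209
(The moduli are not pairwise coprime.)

799854

Combine the congruences pairwise.
gcd(2233, 605) = 11 and 11 | (44 − 440), so the pair is consistent; merging gives y ≡ 62964 (mod 122815), where 122815 = lcm(2233, 605).
gcd(122815, 209) = 11 and 11 | (11 − 62964), so the pair is consistent; merging gives y ≡ 799854 (mod 2333485), where 2333485 = lcm(122815, 209).
The solution is unique modulo lcm(2233, 605, 209) = 2333485.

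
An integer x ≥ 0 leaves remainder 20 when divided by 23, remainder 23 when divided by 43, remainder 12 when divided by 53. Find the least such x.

3033

Combine the congruences pairwise.
From x ≡ 20 (mod 23) write x = 20 + 23t. Substituting into x ≡ 23 (mod 43) gives 23t ≡ 3 (mod 43), and since 23⁻¹ ≡ 15 (mod 43), t ≡ 2. Hence x ≡ 20 + 23·2 = 66 (mod 989).
From x ≡ 66 (mod 989) write x = 66 + 989t. Substituting into x ≡ 12 (mod 53) gives 989t ≡ 52 (mod 53), and since 35⁻¹ ≡ 50 (mod 53), t ≡ 3. Hence x ≡ 66 + 989·3 = 3033 (mod 52417).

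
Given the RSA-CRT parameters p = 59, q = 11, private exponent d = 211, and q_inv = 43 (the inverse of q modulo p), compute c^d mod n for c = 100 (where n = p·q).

166

d_p = d mod (p−1) = 211 mod 58 = 37; d_q = d mod (q−1) = 1.
m₁ = c^(d_p) mod p: c ≡ 41 (mod 59), and 41^37 mod 59 = 48.
m₂ = c^(d_q) mod q: c ≡ 1 (mod 11), and 1^1 mod 11 = 1.
h = q_inv·(m₁ − m₂) mod p = 43·(48 − 1) mod 59 = 15.
m = m₂ + h·q = 1 + 15·11 = 166.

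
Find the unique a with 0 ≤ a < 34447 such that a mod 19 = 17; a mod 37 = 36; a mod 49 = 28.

The moduli are pairwise coprime; N = 19·37·49 = 34447.
N/19 = 1813; 1813 ≡ 8 (mod 19); 8·12 ≡ 1, so inverse 12.
N/37 = 931; 931 ≡ 6 (mod 37); 6·31 ≡ 1, so inverse 31.
N/49 = 703; 703 ≡ 17 (mod 49); 17·26 ≡ 1, so inverse 26.
a ≡ 17·1813·12 + 36·931·31 + 28·703·26 = 1920632.
1920632 mod 34447 = 26047.

26047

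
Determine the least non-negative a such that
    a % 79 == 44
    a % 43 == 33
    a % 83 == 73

174871

The moduli are pairwise coprime; N = 79·43·83 = 281951.
N/79 = 3569; 3569 ≡ 14 (mod 79); 14·17 ≡ 1, so inverse 17.
N/43 = 6557; 6557 ≡ 21 (mod 43); 21·41 ≡ 1, so inverse 41.
N/83 = 3397; 3397 ≡ 77 (mod 83); 77·69 ≡ 1, so inverse 69.
a ≡ 44·3569·17 + 33·6557·41 + 73·3397·69 = 28651922.
28651922 mod 281951 = 174871.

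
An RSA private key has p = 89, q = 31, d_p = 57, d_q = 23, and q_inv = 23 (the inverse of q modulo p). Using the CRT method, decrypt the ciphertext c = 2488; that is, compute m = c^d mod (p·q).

2031

m₁ = c^(d_p) mod p: c ≡ 85 (mod 89), and 85^57 mod 89 = 73.
m₂ = c^(d_q) mod q: c ≡ 8 (mod 31), and 8^23 mod 31 = 16.
h = q_inv·(m₁ − m₂) mod p = 23·(73 − 16) mod 89 = 65.
m = m₂ + h·q = 16 + 65·31 = 2031.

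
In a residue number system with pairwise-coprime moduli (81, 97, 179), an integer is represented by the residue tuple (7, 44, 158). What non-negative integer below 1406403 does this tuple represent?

803689

From x ≡ 7 (mod 81) write x = 7 + 81t. Substituting into x ≡ 44 (mod 97) gives 81t ≡ 37 (mod 97), and since 81⁻¹ ≡ 6 (mod 97), t ≡ 28. Hence x ≡ 7 + 81·28 = 2275 (mod 7857).
From x ≡ 2275 (mod 7857) write x = 2275 + 7857t. Substituting into x ≡ 158 (mod 179) gives 7857t ≡ 31 (mod 179), and since 160⁻¹ ≡ 113 (mod 179), t ≡ 102. Hence x ≡ 2275 + 7857·102 = 803689 (mod 1406403).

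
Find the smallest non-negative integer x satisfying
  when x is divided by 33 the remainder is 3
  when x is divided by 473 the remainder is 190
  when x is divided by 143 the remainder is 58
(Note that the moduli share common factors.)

4920

gcd(33, 473) = 11 and 11 | (190 − 3), so the pair is consistent; merging gives x ≡ 663 (mod 1419), where 1419 = lcm(33, 473).
gcd(1419, 143) = 11 and 11 | (58 − 663), so the pair is consistent; merging gives x ≡ 4920 (mod 18447), where 18447 = lcm(1419, 143).
The solution is unique modulo lcm(33, 473, 143) = 18447.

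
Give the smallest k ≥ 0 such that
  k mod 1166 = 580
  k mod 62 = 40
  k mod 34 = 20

450656

gcd(1166, 62) = 2 and 2 | (40 − 580), so the pair is consistent; merging gives k ≡ 16904 (mod 36146), where 36146 = lcm(1166, 62).
gcd(36146, 34) = 2 and 2 | (20 − 16904), so the pair is consistent; merging gives k ≡ 450656 (mod 614482), where 614482 = lcm(36146, 34).
The solution is unique modulo lcm(1166, 62, 34) = 614482.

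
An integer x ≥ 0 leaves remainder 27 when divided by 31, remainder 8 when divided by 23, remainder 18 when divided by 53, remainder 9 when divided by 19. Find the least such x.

From x ≡ 27 (mod 31) write x = 27 + 31t. Substituting into x ≡ 8 (mod 23) gives 31t ≡ 4 (mod 23), and since 8⁻¹ ≡ 3 (mod 23), t ≡ 12. Hence x ≡ 27 + 31·12 = 399 (mod 713).
From x ≡ 399 (mod 713) write x = 399 + 713t. Substituting into x ≡ 18 (mod 53) gives 713t ≡ 43 (mod 53), and since 24⁻¹ ≡ 42 (mod 53), t ≡ 4. Hence x ≡ 399 + 713·4 = 3251 (mod 37789).
From x ≡ 3251 (mod 37789) write x = 3251 + 37789t. Substituting into x ≡ 9 (mod 19) gives 37789t ≡ 7 (mod 19), and since 17⁻¹ ≡ 9 (mod 19), t ≡ 6. Hence x ≡ 3251 + 37789·6 = 229985 (mod 717991).

229985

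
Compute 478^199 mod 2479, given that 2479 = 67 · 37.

478

Mod 67: 478 ≡ 9; by Fermat, exponent reduces to 199 mod 66 = 1; 9^1 ≡ 9 (mod 67).
Mod 37: 478 ≡ 34; by Fermat, exponent reduces to 199 mod 36 = 19; 34^19 ≡ 34 (mod 37).
Combine by CRT: x ≡ 9 (mod 67), x ≡ 34 (mod 37) ⇒ x ≡ 478 (mod 2479).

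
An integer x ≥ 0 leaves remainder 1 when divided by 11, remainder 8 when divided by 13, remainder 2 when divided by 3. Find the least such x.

320

Combine the congruences pairwise.
From x ≡ 1 (mod 11) write x = 1 + 11t. Substituting into x ≡ 8 (mod 13) gives 11t ≡ 7 (mod 13), and since 11⁻¹ ≡ 6 (mod 13), t ≡ 3. Hence x ≡ 1 + 11·3 = 34 (mod 143).
From x ≡ 34 (mod 143) write x = 34 + 143t. Substituting into x ≡ 2 (mod 3) gives 143t ≡ 1 (mod 3), and since 2⁻¹ ≡ 2 (mod 3), t ≡ 2. Hence x ≡ 34 + 143·2 = 320 (mod 429).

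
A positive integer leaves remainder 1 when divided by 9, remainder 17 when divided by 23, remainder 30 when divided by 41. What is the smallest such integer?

From a ≡ 1 (mod 9) write a = 1 + 9t. Substituting into a ≡ 17 (mod 23) gives 9t ≡ 16 (mod 23), and since 9⁻¹ ≡ 18 (mod 23), t ≡ 12. Hence a ≡ 1 + 9·12 = 109 (mod 207).
From a ≡ 109 (mod 207) write a = 109 + 207t. Substituting into a ≡ 30 (mod 41) gives 207t ≡ 3 (mod 41), and since 2⁻¹ ≡ 21 (mod 41), t ≡ 22. Hence a ≡ 109 + 207·22 = 4663 (mod 8487).

4663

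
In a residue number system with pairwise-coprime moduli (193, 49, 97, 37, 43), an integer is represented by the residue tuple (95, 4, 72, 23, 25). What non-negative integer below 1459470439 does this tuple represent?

168961559

Combine the congruences pairwise.
From x ≡ 95 (mod 193) write x = 95 + 193t. Substituting into x ≡ 4 (mod 49) gives 193t ≡ 7 (mod 49), and since 46⁻¹ ≡ 16 (mod 49), t ≡ 14. Hence x ≡ 95 + 193·14 = 2797 (mod 9457).
From x ≡ 2797 (mod 9457) write x = 2797 + 9457t. Substituting into x ≡ 72 (mod 97) gives 9457t ≡ 88 (mod 97), and since 48⁻¹ ≡ 95 (mod 97), t ≡ 18. Hence x ≡ 2797 + 9457·18 = 173023 (mod 917329).
From x ≡ 173023 (mod 917329) write x = 173023 + 917329t. Substituting into x ≡ 23 (mod 37) gives 917329t ≡ 12 (mod 37), and since 25⁻¹ ≡ 3 (mod 37), t ≡ 36. Hence x ≡ 173023 + 917329·36 = 33196867 (mod 33941173).
From x ≡ 33196867 (mod 33941173) write x = 33196867 + 33941173t. Substituting into x ≡ 25 (mod 43) gives 33941173t ≡ 18 (mod 43), and since 26⁻¹ ≡ 5 (mod 43), t ≡ 4. Hence x ≡ 33196867 + 33941173·4 = 168961559 (mod 1459470439).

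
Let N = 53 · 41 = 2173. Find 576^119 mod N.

Mod 53: 576 ≡ 46; by Fermat, exponent reduces to 119 mod 52 = 15; 46^15 ≡ 49 (mod 53).
Mod 41: 576 ≡ 2; by Fermat, exponent reduces to 119 mod 40 = 39; 2^39 ≡ 21 (mod 41).
Combine by CRT: x ≡ 49 (mod 53), x ≡ 21 (mod 41) ⇒ x ≡ 1374 (mod 2173).

1374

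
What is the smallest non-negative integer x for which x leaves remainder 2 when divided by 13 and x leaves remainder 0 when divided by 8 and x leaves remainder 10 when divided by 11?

From x ≡ 2 (mod 13) write x = 2 + 13t. Substituting into x ≡ 0 (mod 8) gives 13t ≡ 6 (mod 8), and since 5⁻¹ ≡ 5 (mod 8), t ≡ 6. Hence x ≡ 2 + 13·6 = 80 (mod 104).
From x ≡ 80 (mod 104) write x = 80 + 104t. Substituting into x ≡ 10 (mod 11) gives 104t ≡ 7 (mod 11), and since 5⁻¹ ≡ 9 (mod 11), t ≡ 8. Hence x ≡ 80 + 104·8 = 912 (mod 1144).

912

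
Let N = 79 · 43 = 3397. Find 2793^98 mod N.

603

Mod 79: 2793 ≡ 28; by Fermat, exponent reduces to 98 mod 78 = 20; 28^20 ≡ 50 (mod 79).
Mod 43: 2793 ≡ 41; by Fermat, exponent reduces to 98 mod 42 = 14; 41^14 ≡ 1 (mod 43).
Combine by CRT: x ≡ 50 (mod 79), x ≡ 1 (mod 43) ⇒ x ≡ 603 (mod 3397).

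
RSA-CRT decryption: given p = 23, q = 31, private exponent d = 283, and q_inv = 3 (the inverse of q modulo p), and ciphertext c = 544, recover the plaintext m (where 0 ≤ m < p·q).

65

d_p = d mod (p−1) = 283 mod 22 = 19; d_q = d mod (q−1) = 13.
m₁ = c^(d_p) mod p: c ≡ 15 (mod 23), and 15^19 mod 23 = 19.
m₂ = c^(d_q) mod q: c ≡ 17 (mod 31), and 17^13 mod 31 = 3.
h = q_inv·(m₁ − m₂) mod p = 3·(19 − 3) mod 23 = 2.
m = m₂ + h·q = 3 + 2·31 = 65.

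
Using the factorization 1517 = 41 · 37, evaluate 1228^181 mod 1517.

1228

Mod 41: 1228 ≡ 39; by Fermat, exponent reduces to 181 mod 40 = 21; 39^21 ≡ 39 (mod 41).
Mod 37: 1228 ≡ 7; by Fermat, exponent reduces to 181 mod 36 = 1; 7^1 ≡ 7 (mod 37).
Combine by CRT: x ≡ 39 (mod 41), x ≡ 7 (mod 37) ⇒ x ≡ 1228 (mod 1517).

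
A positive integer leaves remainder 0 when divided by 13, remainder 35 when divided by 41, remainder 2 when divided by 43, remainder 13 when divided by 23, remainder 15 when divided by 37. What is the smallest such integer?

12980799

From m ≡ 0 (mod 13) write m = 0 + 13t. Substituting into m ≡ 35 (mod 41) gives 13t ≡ 35 (mod 41), and since 13⁻¹ ≡ 19 (mod 41), t ≡ 9. Hence m ≡ 0 + 13·9 = 117 (mod 533).
From m ≡ 117 (mod 533) write m = 117 + 533t. Substituting into m ≡ 2 (mod 43) gives 533t ≡ 14 (mod 43), and since 17⁻¹ ≡ 38 (mod 43), t ≡ 16. Hence m ≡ 117 + 533·16 = 8645 (mod 22919).
From m ≡ 8645 (mod 22919) write m = 8645 + 22919t. Substituting into m ≡ 13 (mod 23) gives 22919t ≡ 16 (mod 23), and since 11⁻¹ ≡ 21 (mod 23), t ≡ 14. Hence m ≡ 8645 + 22919·14 = 329511 (mod 527137).
From m ≡ 329511 (mod 527137) write m = 329511 + 527137t. Substituting into m ≡ 15 (mod 37) gives 527137t ≡ 26 (mod 37), and since 35⁻¹ ≡ 18 (mod 37), t ≡ 24. Hence m ≡ 329511 + 527137·24 = 12980799 (mod 19504069).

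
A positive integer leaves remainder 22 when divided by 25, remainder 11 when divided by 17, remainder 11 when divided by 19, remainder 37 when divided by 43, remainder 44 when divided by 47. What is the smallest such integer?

The moduli are pairwise coprime; N = 25·17·19·43·47 = 16319575.
N/25 = 652783; 652783 ≡ 8 (mod 25); 8·22 ≡ 1, so inverse 22.
N/17 = 959975; 959975 ≡ 2 (mod 17); 2·9 ≡ 1, so inverse 9.
N/19 = 858925; 858925 ≡ 11 (mod 19); 11·7 ≡ 1, so inverse 7.
N/43 = 379525; 379525 ≡ 7 (mod 43); 7·37 ≡ 1, so inverse 37.
N/47 = 347225; 347225 ≡ 36 (mod 47); 36·17 ≡ 1, so inverse 17.
m ≡ 22·652783·22 + 11·959975·9 + 11·858925·7 + 37·379525·37 + 44·347225·17 = 1256415747.
1256415747 mod 16319575 = 16128047.

16128047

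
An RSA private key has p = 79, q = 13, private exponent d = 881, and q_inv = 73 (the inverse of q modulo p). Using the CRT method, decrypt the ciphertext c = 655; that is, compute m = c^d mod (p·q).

d_p = d mod (p−1) = 881 mod 78 = 23; d_q = d mod (q−1) = 5.
m₁ = c^(d_p) mod p: c ≡ 23 (mod 79), and 23^23 mod 79 = 55.
m₂ = c^(d_q) mod q: c ≡ 5 (mod 13), and 5^5 mod 13 = 5.
h = q_inv·(m₁ − m₂) mod p = 73·(55 − 5) mod 79 = 16.
m = m₂ + h·q = 5 + 16·13 = 213.

213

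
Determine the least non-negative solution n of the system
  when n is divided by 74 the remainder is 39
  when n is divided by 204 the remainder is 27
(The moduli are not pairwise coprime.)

4923

gcd(74, 204) = 2 and 2 | (27 − 39), so the pair is consistent; merging gives n ≡ 4923 (mod 7548), where 7548 = lcm(74, 204).
The solution is unique modulo lcm(74, 204) = 7548.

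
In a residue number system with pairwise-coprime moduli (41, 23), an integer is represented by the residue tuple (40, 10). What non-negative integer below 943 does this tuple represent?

286

From x ≡ 40 (mod 41) write x = 40 + 41t. Substituting into x ≡ 10 (mod 23) gives 41t ≡ 16 (mod 23), and since 18⁻¹ ≡ 9 (mod 23), t ≡ 6. Hence x ≡ 40 + 41·6 = 286 (mod 943).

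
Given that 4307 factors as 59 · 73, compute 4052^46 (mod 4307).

256

Mod 59: 4052 ≡ 40; 40^46 ≡ 20 (mod 59).
Mod 73: 4052 ≡ 37; 37^46 ≡ 37 (mod 73).
Combine by CRT: x ≡ 20 (mod 59), x ≡ 37 (mod 73) ⇒ x ≡ 256 (mod 4307).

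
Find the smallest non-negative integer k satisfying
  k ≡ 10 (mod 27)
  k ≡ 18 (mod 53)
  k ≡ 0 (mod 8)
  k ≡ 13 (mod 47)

Combine the congruences pairwise.
From k ≡ 10 (mod 27) write k = 10 + 27t. Substituting into k ≡ 18 (mod 53) gives 27t ≡ 8 (mod 53), and since 27⁻¹ ≡ 2 (mod 53), t ≡ 16. Hence k ≡ 10 + 27·16 = 442 (mod 1431).
From k ≡ 442 (mod 1431) write k = 442 + 1431t. Substituting into k ≡ 0 (mod 8) gives 1431t ≡ 6 (mod 8), and since 7⁻¹ ≡ 7 (mod 8), t ≡ 2. Hence k ≡ 442 + 1431·2 = 3304 (mod 11448).
From k ≡ 3304 (mod 11448) write k = 3304 + 11448t. Substituting into k ≡ 13 (mod 47) gives 11448t ≡ 46 (mod 47), and since 27⁻¹ ≡ 7 (mod 47), t ≡ 40. Hence k ≡ 3304 + 11448·40 = 461224 (mod 538056).

461224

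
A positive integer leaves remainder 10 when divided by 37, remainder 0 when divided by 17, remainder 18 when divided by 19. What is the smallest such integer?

5338

The moduli are pairwise coprime; M = 37·17·19 = 11951.
M/37 = 323; 323 ≡ 27 (mod 37); 27·11 ≡ 1, so inverse 11.
M/17 = 703; 703 ≡ 6 (mod 17); 6·3 ≡ 1, so inverse 3.
M/19 = 629; 629 ≡ 2 (mod 19); 2·10 ≡ 1, so inverse 10.
N ≡ 10·323·11 + 0·703·3 + 18·629·10 = 148750.
148750 mod 11951 = 5338.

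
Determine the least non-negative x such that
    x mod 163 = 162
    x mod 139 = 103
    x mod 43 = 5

151752

Combine the congruences pairwise.
From x ≡ 162 (mod 163) write x = 162 + 163t. Substituting into x ≡ 103 (mod 139) gives 163t ≡ 80 (mod 139), and since 24⁻¹ ≡ 29 (mod 139), t ≡ 96. Hence x ≡ 162 + 163·96 = 15810 (mod 22657).
From x ≡ 15810 (mod 22657) write x = 15810 + 22657t. Substituting into x ≡ 5 (mod 43) gives 22657t ≡ 19 (mod 43), and since 39⁻¹ ≡ 32 (mod 43), t ≡ 6. Hence x ≡ 15810 + 22657·6 = 151752 (mod 974251).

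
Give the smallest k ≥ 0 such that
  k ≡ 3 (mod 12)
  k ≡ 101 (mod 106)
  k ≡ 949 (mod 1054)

Combine the congruences pairwise.
gcd(12, 106) = 2 and 2 | (101 − 3), so the pair is consistent; merging gives k ≡ 207 (mod 636), where 636 = lcm(12, 106).
gcd(636, 1054) = 2 and 2 | (949 − 207), so the pair is consistent; merging gives k ≡ 56811 (mod 335172), where 335172 = lcm(636, 1054).
The solution is unique modulo lcm(12, 106, 1054) = 335172.

56811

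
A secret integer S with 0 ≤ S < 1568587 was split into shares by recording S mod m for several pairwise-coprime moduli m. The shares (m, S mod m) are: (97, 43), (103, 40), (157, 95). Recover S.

The moduli are pairwise coprime; N = 97·103·157 = 1568587.
N/97 = 16171; 16171 ≡ 69 (mod 97); 69·45 ≡ 1, so inverse 45.
N/103 = 15229; 15229 ≡ 88 (mod 103); 88·48 ≡ 1, so inverse 48.
N/157 = 9991; 9991 ≡ 100 (mod 157); 100·11 ≡ 1, so inverse 11.
S ≡ 43·16171·45 + 40·15229·48 + 95·9991·11 = 70971160.
70971160 mod 1568587 = 384745.

384745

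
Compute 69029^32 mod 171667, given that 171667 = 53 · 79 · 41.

Mod 53: 69029 ≡ 23; 23^32 ≡ 1 (mod 53).
Mod 79: 69029 ≡ 62; 62^32 ≡ 67 (mod 79).
Mod 41: 69029 ≡ 26; 26^32 ≡ 16 (mod 41).
Combine by CRT: x ≡ 1 (mod 53), x ≡ 67 (mod 79), x ≡ 16 (mod 41) ⇒ x ≡ 127731 (mod 171667).

127731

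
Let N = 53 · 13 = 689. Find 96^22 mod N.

Mod 53: 96 ≡ 43; 43^22 ≡ 28 (mod 53).
Mod 13: 96 ≡ 5; by Fermat, exponent reduces to 22 mod 12 = 10; 5^10 ≡ 12 (mod 13).
Combine by CRT: x ≡ 28 (mod 53), x ≡ 12 (mod 13) ⇒ x ≡ 558 (mod 689).

558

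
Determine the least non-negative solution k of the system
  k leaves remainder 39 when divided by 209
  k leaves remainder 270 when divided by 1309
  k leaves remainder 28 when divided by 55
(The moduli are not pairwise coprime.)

gcd(209, 1309) = 11 and 11 | (270 − 39), so the pair is consistent; merging gives k ≡ 14669 (mod 24871), where 24871 = lcm(209, 1309).
gcd(24871, 55) = 11 and 11 | (28 − 14669), so the pair is consistent; merging gives k ≡ 114153 (mod 124355), where 124355 = lcm(24871, 55).
The solution is unique modulo lcm(209, 1309, 55) = 124355.

114153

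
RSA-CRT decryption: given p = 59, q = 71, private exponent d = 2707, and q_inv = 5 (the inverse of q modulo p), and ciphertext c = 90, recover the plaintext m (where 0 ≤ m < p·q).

1571

d_p = d mod (p−1) = 2707 mod 58 = 39; d_q = d mod (q−1) = 47.
m₁ = c^(d_p) mod p: c ≡ 31 (mod 59), and 31^39 mod 59 = 37.
m₂ = c^(d_q) mod q: c ≡ 19 (mod 71), and 19^47 mod 71 = 9.
h = q_inv·(m₁ − m₂) mod p = 5·(37 − 9) mod 59 = 22.
m = m₂ + h·q = 9 + 22·71 = 1571.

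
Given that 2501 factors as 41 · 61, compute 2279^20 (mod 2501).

901

Mod 41: 2279 ≡ 24; 24^20 ≡ 40 (mod 41).
Mod 61: 2279 ≡ 22; 22^20 ≡ 47 (mod 61).
Combine by CRT: x ≡ 40 (mod 41), x ≡ 47 (mod 61) ⇒ x ≡ 901 (mod 2501).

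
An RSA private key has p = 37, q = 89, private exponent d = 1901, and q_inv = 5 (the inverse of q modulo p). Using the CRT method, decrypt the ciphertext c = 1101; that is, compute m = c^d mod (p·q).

d_p = d mod (p−1) = 1901 mod 36 = 29; d_q = d mod (q−1) = 53.
m₁ = c^(d_p) mod p: c ≡ 28 (mod 37), and 28^29 mod 37 = 30.
m₂ = c^(d_q) mod q: c ≡ 33 (mod 89), and 33^53 mod 89 = 6.
h = q_inv·(m₁ − m₂) mod p = 5·(30 − 6) mod 37 = 9.
m = m₂ + h·q = 6 + 9·89 = 807.

807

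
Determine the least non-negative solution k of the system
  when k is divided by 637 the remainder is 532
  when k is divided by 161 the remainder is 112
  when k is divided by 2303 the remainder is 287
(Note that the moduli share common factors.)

gcd(637, 161) = 7 and 7 | (112 − 532), so the pair is consistent; merging gives k ≡ 9450 (mod 14651), where 14651 = lcm(637, 161).
gcd(14651, 2303) = 49 and 49 | (287 − 9450), so the pair is consistent; merging gives k ≡ 536886 (mod 688597), where 688597 = lcm(14651, 2303).
The solution is unique modulo lcm(637, 161, 2303) = 688597.

536886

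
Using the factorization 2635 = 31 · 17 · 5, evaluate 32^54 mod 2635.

404

Mod 31: 32 ≡ 1; by Fermat, exponent reduces to 54 mod 30 = 24; 1^24 ≡ 1 (mod 31).
Mod 17: 32 ≡ 15; by Fermat, exponent reduces to 54 mod 16 = 6; 15^6 ≡ 13 (mod 17).
Mod 5: 32 ≡ 2; by Fermat, exponent reduces to 54 mod 4 = 2; 2^2 ≡ 4 (mod 5).
Combine by CRT: x ≡ 1 (mod 31), x ≡ 13 (mod 17), x ≡ 4 (mod 5) ⇒ x ≡ 404 (mod 2635).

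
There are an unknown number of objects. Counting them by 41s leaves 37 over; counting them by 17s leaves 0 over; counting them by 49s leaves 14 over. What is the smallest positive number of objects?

24514

The moduli are pairwise coprime; M = 41·17·49 = 34153.
M/41 = 833; 833 ≡ 13 (mod 41); 13·19 ≡ 1, so inverse 19.
M/17 = 2009; 2009 ≡ 3 (mod 17); 3·6 ≡ 1, so inverse 6.
M/49 = 697; 697 ≡ 11 (mod 49); 11·9 ≡ 1, so inverse 9.
N ≡ 37·833·19 + 0·2009·6 + 14·697·9 = 673421.
673421 mod 34153 = 24514.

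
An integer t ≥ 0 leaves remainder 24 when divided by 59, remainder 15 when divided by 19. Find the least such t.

Combine the congruences pairwise.
From t ≡ 24 (mod 59) write t = 24 + 59s. Substituting into t ≡ 15 (mod 19) gives 59s ≡ 10 (mod 19), and since 2⁻¹ ≡ 10 (mod 19), s ≡ 5. Hence t ≡ 24 + 59·5 = 319 (mod 1121).

319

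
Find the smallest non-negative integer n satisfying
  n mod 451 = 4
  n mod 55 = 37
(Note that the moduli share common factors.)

1357

gcd(451, 55) = 11 and 11 | (37 − 4), so the pair is consistent; merging gives n ≡ 1357 (mod 2255), where 2255 = lcm(451, 55).
The solution is unique modulo lcm(451, 55) = 2255.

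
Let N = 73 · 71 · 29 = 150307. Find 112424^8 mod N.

83859

Mod 73: 112424 ≡ 4; 4^8 ≡ 55 (mod 73).
Mod 71: 112424 ≡ 31; 31^8 ≡ 8 (mod 71).
Mod 29: 112424 ≡ 20; 20^8 ≡ 20 (mod 29).
Combine by CRT: x ≡ 55 (mod 73), x ≡ 8 (mod 71), x ≡ 20 (mod 29) ⇒ x ≡ 83859 (mod 150307).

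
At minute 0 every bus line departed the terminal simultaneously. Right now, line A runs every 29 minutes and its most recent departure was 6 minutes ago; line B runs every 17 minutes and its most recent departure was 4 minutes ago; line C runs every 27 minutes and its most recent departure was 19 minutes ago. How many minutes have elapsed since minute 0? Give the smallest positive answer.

10765

From t ≡ 6 (mod 29) write t = 6 + 29s. Substituting into t ≡ 4 (mod 17) gives 29s ≡ 15 (mod 17), and since 12⁻¹ ≡ 10 (mod 17), s ≡ 14. Hence t ≡ 6 + 29·14 = 412 (mod 493).
From t ≡ 412 (mod 493) write t = 412 + 493s. Substituting into t ≡ 19 (mod 27) gives 493s ≡ 12 (mod 27), and since 7⁻¹ ≡ 4 (mod 27), s ≡ 21. Hence t ≡ 412 + 493·21 = 10765 (mod 13311).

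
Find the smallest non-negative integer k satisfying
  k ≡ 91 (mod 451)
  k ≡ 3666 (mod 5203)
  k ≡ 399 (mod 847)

227395

gcd(451, 5203) = 11 and 11 | (3666 − 91), so the pair is consistent; merging gives k ≡ 14072 (mod 213323), where 213323 = lcm(451, 5203).
gcd(213323, 847) = 121 and 121 | (399 − 14072), so the pair is consistent; merging gives k ≡ 227395 (mod 1493261), where 1493261 = lcm(213323, 847).
The solution is unique modulo lcm(451, 5203, 847) = 1493261.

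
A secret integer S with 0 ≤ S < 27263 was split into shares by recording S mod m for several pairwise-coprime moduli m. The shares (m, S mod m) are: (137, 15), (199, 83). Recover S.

4262

From S ≡ 15 (mod 137) write S = 15 + 137t. Substituting into S ≡ 83 (mod 199) gives 137t ≡ 68 (mod 199), and since 137⁻¹ ≡ 138 (mod 199), t ≡ 31. Hence S ≡ 15 + 137·31 = 4262 (mod 27263).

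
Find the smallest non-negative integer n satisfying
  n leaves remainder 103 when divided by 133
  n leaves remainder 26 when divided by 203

gcd(133, 203) = 7 and 7 | (26 − 103), so the pair is consistent; merging gives n ≡ 635 (mod 3857), where 3857 = lcm(133, 203).
The solution is unique modulo lcm(133, 203) = 3857.

635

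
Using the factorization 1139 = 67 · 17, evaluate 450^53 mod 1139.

Mod 67: 450 ≡ 48; 48^53 ≡ 63 (mod 67).
Mod 17: 450 ≡ 8; by Fermat, exponent reduces to 53 mod 16 = 5; 8^5 ≡ 9 (mod 17).
Combine by CRT: x ≡ 63 (mod 67), x ≡ 9 (mod 17) ⇒ x ≡ 264 (mod 1139).

264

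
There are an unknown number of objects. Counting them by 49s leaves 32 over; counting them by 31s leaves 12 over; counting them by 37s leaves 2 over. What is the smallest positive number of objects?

The moduli are pairwise coprime; M = 49·31·37 = 56203.
M/49 = 1147; 1147 ≡ 20 (mod 49); 20·27 ≡ 1, so inverse 27.
M/31 = 1813; 1813 ≡ 15 (mod 31); 15·29 ≡ 1, so inverse 29.
M/37 = 1519; 1519 ≡ 2 (mod 37); 2·19 ≡ 1, so inverse 19.
N ≡ 32·1147·27 + 12·1813·29 + 2·1519·19 = 1679654.
1679654 mod 56203 = 49767.

49767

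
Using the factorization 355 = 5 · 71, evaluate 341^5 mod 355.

Mod 5: 341 ≡ 1; by Fermat, exponent reduces to 5 mod 4 = 1; 1^1 ≡ 1 (mod 5).
Mod 71: 341 ≡ 57; 57^5 ≡ 1 (mod 71).
Combine by CRT: x ≡ 1 (mod 5), x ≡ 1 (mod 71) ⇒ x ≡ 1 (mod 355).

1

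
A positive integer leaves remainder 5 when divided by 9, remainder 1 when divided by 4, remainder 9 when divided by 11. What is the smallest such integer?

185

From n ≡ 5 (mod 9) write n = 5 + 9t. Substituting into n ≡ 1 (mod 4) gives 9t ≡ 0 (mod 4), and since 1⁻¹ ≡ 1 (mod 4), t ≡ 0. Hence n ≡ 5 + 9·0 = 5 (mod 36).
From n ≡ 5 (mod 36) write n = 5 + 36t. Substituting into n ≡ 9 (mod 11) gives 36t ≡ 4 (mod 11), and since 3⁻¹ ≡ 4 (mod 11), t ≡ 5. Hence n ≡ 5 + 36·5 = 185 (mod 396).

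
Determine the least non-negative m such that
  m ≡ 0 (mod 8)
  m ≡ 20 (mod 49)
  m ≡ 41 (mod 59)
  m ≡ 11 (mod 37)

242472

Combine the congruences pairwise.
From m ≡ 0 (mod 8) write m = 0 + 8t. Substituting into m ≡ 20 (mod 49) gives 8t ≡ 20 (mod 49), and since 8⁻¹ ≡ 43 (mod 49), t ≡ 27. Hence m ≡ 0 + 8·27 = 216 (mod 392).
From m ≡ 216 (mod 392) write m = 216 + 392t. Substituting into m ≡ 41 (mod 59) gives 392t ≡ 2 (mod 59), and since 38⁻¹ ≡ 14 (mod 59), t ≡ 28. Hence m ≡ 216 + 392·28 = 11192 (mod 23128).
From m ≡ 11192 (mod 23128) write m = 11192 + 23128t. Substituting into m ≡ 11 (mod 37) gives 23128t ≡ 30 (mod 37), and since 3⁻¹ ≡ 25 (mod 37), t ≡ 10. Hence m ≡ 11192 + 23128·10 = 242472 (mod 855736).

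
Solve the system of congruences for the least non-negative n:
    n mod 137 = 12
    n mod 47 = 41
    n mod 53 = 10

The moduli are pairwise coprime; M = 137·47·53 = 341267.
M/137 = 2491; 2491 ≡ 25 (mod 137); 25·11 ≡ 1, so inverse 11.
M/47 = 7261; 7261 ≡ 23 (mod 47); 23·45 ≡ 1, so inverse 45.
M/53 = 6439; 6439 ≡ 26 (mod 53); 26·51 ≡ 1, so inverse 51.
n ≡ 12·2491·11 + 41·7261·45 + 10·6439·51 = 17009247.
17009247 mod 341267 = 287164.

287164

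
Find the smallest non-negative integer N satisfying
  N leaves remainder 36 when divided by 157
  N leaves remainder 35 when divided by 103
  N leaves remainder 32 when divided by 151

The moduli are pairwise coprime; M = 157·103·151 = 2441821.
M/157 = 15553; 15553 ≡ 10 (mod 157); 10·110 ≡ 1, so inverse 110.
M/103 = 23707; 23707 ≡ 17 (mod 103); 17·97 ≡ 1, so inverse 97.
M/151 = 16171; 16171 ≡ 14 (mod 151); 14·54 ≡ 1, so inverse 54.
N ≡ 36·15553·110 + 35·23707·97 + 32·16171·54 = 170018633.
170018633 mod 2441821 = 1532984.

1532984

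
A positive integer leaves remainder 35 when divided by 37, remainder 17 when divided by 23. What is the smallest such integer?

109

From n ≡ 35 (mod 37) write n = 35 + 37t. Substituting into n ≡ 17 (mod 23) gives 37t ≡ 5 (mod 23), and since 14⁻¹ ≡ 5 (mod 23), t ≡ 2. Hence n ≡ 35 + 37·2 = 109 (mod 851).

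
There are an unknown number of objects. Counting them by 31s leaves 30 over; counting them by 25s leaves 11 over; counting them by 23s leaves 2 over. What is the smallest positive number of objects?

11686

The moduli are pairwise coprime; M = 31·25·23 = 17825.
M/31 = 575; 575 ≡ 17 (mod 31); 17·11 ≡ 1, so inverse 11.
M/25 = 713; 713 ≡ 13 (mod 25); 13·2 ≡ 1, so inverse 2.
M/23 = 775; 775 ≡ 16 (mod 23); 16·13 ≡ 1, so inverse 13.
N ≡ 30·575·11 + 11·713·2 + 2·775·13 = 225586.
225586 mod 17825 = 11686.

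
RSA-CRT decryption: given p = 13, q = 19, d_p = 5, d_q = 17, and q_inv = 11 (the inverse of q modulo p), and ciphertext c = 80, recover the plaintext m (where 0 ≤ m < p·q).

214

m₁ = c^(d_p) mod p: c ≡ 2 (mod 13), and 2^5 mod 13 = 6.
m₂ = c^(d_q) mod q: c ≡ 4 (mod 19), and 4^17 mod 19 = 5.
h = q_inv·(m₁ − m₂) mod p = 11·(6 − 5) mod 13 = 11.
m = m₂ + h·q = 5 + 11·19 = 214.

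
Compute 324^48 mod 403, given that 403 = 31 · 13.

Mod 31: 324 ≡ 14; by Fermat, exponent reduces to 48 mod 30 = 18; 14^18 ≡ 16 (mod 31).
Mod 13: 324 ≡ 12; since 12 | 48, by Fermat 12^48 ≡ 1 (mod 13).
Combine by CRT: x ≡ 16 (mod 31), x ≡ 1 (mod 13) ⇒ x ≡ 326 (mod 403).

326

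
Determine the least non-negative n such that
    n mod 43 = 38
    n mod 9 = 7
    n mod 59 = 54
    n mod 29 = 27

426211

From n ≡ 38 (mod 43) write n = 38 + 43t. Substituting into n ≡ 7 (mod 9) gives 43t ≡ 5 (mod 9), and since 7⁻¹ ≡ 4 (mod 9), t ≡ 2. Hence n ≡ 38 + 43·2 = 124 (mod 387).
From n ≡ 124 (mod 387) write n = 124 + 387t. Substituting into n ≡ 54 (mod 59) gives 387t ≡ 48 (mod 59), and since 33⁻¹ ≡ 34 (mod 59), t ≡ 39. Hence n ≡ 124 + 387·39 = 15217 (mod 22833).
From n ≡ 15217 (mod 22833) write n = 15217 + 22833t. Substituting into n ≡ 27 (mod 29) gives 22833t ≡ 6 (mod 29), and since 10⁻¹ ≡ 3 (mod 29), t ≡ 18. Hence n ≡ 15217 + 22833·18 = 426211 (mod 662157).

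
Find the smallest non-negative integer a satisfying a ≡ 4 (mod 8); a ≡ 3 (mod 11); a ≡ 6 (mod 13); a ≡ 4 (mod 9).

7780

From a ≡ 4 (mod 8) write a = 4 + 8t. Substituting into a ≡ 3 (mod 11) gives 8t ≡ 10 (mod 11), and since 8⁻¹ ≡ 7 (mod 11), t ≡ 4. Hence a ≡ 4 + 8·4 = 36 (mod 88).
From a ≡ 36 (mod 88) write a = 36 + 88t. Substituting into a ≡ 6 (mod 13) gives 88t ≡ 9 (mod 13), and since 10⁻¹ ≡ 4 (mod 13), t ≡ 10. Hence a ≡ 36 + 88·10 = 916 (mod 1144).
From a ≡ 916 (mod 1144) write a = 916 + 1144t. Substituting into a ≡ 4 (mod 9) gives 1144t ≡ 6 (mod 9), and since 1⁻¹ ≡ 1 (mod 9), t ≡ 6. Hence a ≡ 916 + 1144·6 = 7780 (mod 10296).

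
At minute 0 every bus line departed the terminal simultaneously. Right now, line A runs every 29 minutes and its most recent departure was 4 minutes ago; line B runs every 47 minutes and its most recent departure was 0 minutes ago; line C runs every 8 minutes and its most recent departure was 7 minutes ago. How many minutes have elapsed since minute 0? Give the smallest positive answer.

5311

Combine the congruences pairwise.
From t ≡ 4 (mod 29) write t = 4 + 29s. Substituting into t ≡ 0 (mod 47) gives 29s ≡ 43 (mod 47), and since 29⁻¹ ≡ 13 (mod 47), s ≡ 42. Hence t ≡ 4 + 29·42 = 1222 (mod 1363).
From t ≡ 1222 (mod 1363) write t = 1222 + 1363s. Substituting into t ≡ 7 (mod 8) gives 1363s ≡ 1 (mod 8), and since 3⁻¹ ≡ 3 (mod 8), s ≡ 3. Hence t ≡ 1222 + 1363·3 = 5311 (mod 10904).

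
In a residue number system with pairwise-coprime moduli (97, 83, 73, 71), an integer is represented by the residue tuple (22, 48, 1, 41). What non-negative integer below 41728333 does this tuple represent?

14104404

Combine the congruences pairwise.
From x ≡ 22 (mod 97) write x = 22 + 97t. Substituting into x ≡ 48 (mod 83) gives 97t ≡ 26 (mod 83), and since 14⁻¹ ≡ 6 (mod 83), t ≡ 73. Hence x ≡ 22 + 97·73 = 7103 (mod 8051).
From x ≡ 7103 (mod 8051) write x = 7103 + 8051t. Substituting into x ≡ 1 (mod 73) gives 8051t ≡ 52 (mod 73), and since 21⁻¹ ≡ 7 (mod 73), t ≡ 72. Hence x ≡ 7103 + 8051·72 = 586775 (mod 587723).
From x ≡ 586775 (mod 587723) write x = 586775 + 587723t. Substituting into x ≡ 41 (mod 71) gives 587723t ≡ 10 (mod 71), and since 56⁻¹ ≡ 52 (mod 71), t ≡ 23. Hence x ≡ 586775 + 587723·23 = 14104404 (mod 41728333).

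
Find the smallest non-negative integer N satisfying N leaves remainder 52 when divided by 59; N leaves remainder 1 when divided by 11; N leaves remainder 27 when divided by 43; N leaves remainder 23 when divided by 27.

293459

From N ≡ 52 (mod 59) write N = 52 + 59t. Substituting into N ≡ 1 (mod 11) gives 59t ≡ 4 (mod 11), and since 4⁻¹ ≡ 3 (mod 11), t ≡ 1. Hence N ≡ 52 + 59·1 = 111 (mod 649).
From N ≡ 111 (mod 649) write N = 111 + 649t. Substituting into N ≡ 27 (mod 43) gives 649t ≡ 2 (mod 43), and since 4⁻¹ ≡ 11 (mod 43), t ≡ 22. Hence N ≡ 111 + 649·22 = 14389 (mod 27907).
From N ≡ 14389 (mod 27907) write N = 14389 + 27907t. Substituting into N ≡ 23 (mod 27) gives 27907t ≡ 25 (mod 27), and since 16⁻¹ ≡ 22 (mod 27), t ≡ 10. Hence N ≡ 14389 + 27907·10 = 293459 (mod 753489).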